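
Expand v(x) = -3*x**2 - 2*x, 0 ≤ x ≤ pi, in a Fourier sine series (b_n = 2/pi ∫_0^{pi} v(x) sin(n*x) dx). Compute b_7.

b_7 = 2/pi ∫_0^{pi} (-3*x**2 - 2*x) sin(7*x) dx.
Integrating by parts twice (tabular method), an antiderivative of (-3*x**2 - 2*x) sin(7*x) is 3*x**2*cos(7*x)/7 - 6*x*sin(7*x)/49 + 2*x*cos(7*x)/7 - 2*sin(7*x)/49 - 6*cos(7*x)/343; evaluating from 0 to pi: ∫_{0}^{pi} (-3*x**2 - 2*x) sin(7*x) dx = (-3*pi**2/7 - 2*pi/7 + 6/343) - (-6/343) = -3*pi**2/7 - 2*pi/7 + 12/343.
Hence b_7 = (2/pi)·(-3*pi**2/7 - 2*pi/7 + 12/343) = 2*(-147*pi**2 - 98*pi + 12)/(343*pi).

2*(-147*pi**2 - 98*pi + 12)/(343*pi)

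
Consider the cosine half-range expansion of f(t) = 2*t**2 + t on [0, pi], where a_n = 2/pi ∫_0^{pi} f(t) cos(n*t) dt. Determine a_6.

2/9

a_6 = 2/pi ∫_0^{pi} (2*t**2 + t) cos(6*t) dt.
Integrating by parts twice (tabular method), an antiderivative of (2*t**2 + t) cos(6*t) is t**2*sin(6*t)/3 + t*sin(6*t)/6 + t*cos(6*t)/9 - sin(6*t)/54 + cos(6*t)/36; evaluating from 0 to pi: ∫_{0}^{pi} (2*t**2 + t) cos(6*t) dt = (1/36 + pi/9) - (1/36) = pi/9.
Hence a_6 = (2/pi)·(pi/9) = 2/9.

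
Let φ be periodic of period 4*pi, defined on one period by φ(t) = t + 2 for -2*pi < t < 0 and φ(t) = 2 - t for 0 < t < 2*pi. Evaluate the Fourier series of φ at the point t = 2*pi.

t = 2*pi differs from t = -2*pi by 1 full period(s), and the series is 4*pi-periodic.
φ is continuous at t = -2*pi with value 2 - 2*pi, so the series converges to 2 - 2*pi there.

2 - 2*pi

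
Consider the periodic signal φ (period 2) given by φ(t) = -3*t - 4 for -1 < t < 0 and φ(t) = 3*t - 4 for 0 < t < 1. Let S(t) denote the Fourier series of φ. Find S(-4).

-4

t = -4 differs from t = 0 by -2 full period(s), and the series is 2-periodic.
φ is continuous at t = 0 with value -4, so the series converges to -4 there.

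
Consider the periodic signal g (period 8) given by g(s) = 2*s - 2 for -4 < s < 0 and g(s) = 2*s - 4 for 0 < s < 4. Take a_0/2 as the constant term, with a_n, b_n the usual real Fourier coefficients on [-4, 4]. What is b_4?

-4/pi

b_4 = 1/4 ∫_{-4}^{4} g(s) sin(pi*s) ds.
Split the integral at the breakpoints.
Integrating by parts (boundary term plus one more integral), an antiderivative of (2*s - 2) sin(pi*s) is -2*s*cos(pi*s)/pi + 2*sin(pi*s)/pi**2 + 2*cos(pi*s)/pi; evaluating from -4 to 0: ∫_{-4}^{0} (2*s - 2) sin(pi*s) ds = (2/pi) - (10/pi) = -8/pi.
Integrating by parts (boundary term plus one more integral), an antiderivative of (2*s - 4) sin(pi*s) is -2*s*cos(pi*s)/pi + 2*sin(pi*s)/pi**2 + 4*cos(pi*s)/pi; evaluating from 0 to 4: ∫_{0}^{4} (2*s - 4) sin(pi*s) ds = (-4/pi) - (4/pi) = -8/pi.
Summing the pieces and multiplying by (1/4) gives b_4 = -4/pi.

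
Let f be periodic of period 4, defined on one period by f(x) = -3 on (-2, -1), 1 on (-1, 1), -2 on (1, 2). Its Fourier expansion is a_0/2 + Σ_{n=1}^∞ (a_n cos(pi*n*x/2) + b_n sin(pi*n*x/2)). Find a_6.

0

a_6 = 1/2 ∫_{-2}^{2} f(x) cos(3*pi*x) dx.
Split the integral at the breakpoints.
Directly, an antiderivative of (-3) cos(3*pi*x) is -sin(3*pi*x)/pi; evaluating from -2 to -1: ∫_{-2}^{-1} (-3) cos(3*pi*x) dx = (0) - (0) = 0.
Directly, an antiderivative of (1) cos(3*pi*x) is sin(3*pi*x)/(3*pi); evaluating from -1 to 1: ∫_{-1}^{1} (1) cos(3*pi*x) dx = (0) - (0) = 0.
Directly, an antiderivative of (-2) cos(3*pi*x) is -2*sin(3*pi*x)/(3*pi); evaluating from 1 to 2: ∫_{1}^{2} (-2) cos(3*pi*x) dx = (0) - (0) = 0.
Summing the pieces and multiplying by (1/2) gives a_6 = 0.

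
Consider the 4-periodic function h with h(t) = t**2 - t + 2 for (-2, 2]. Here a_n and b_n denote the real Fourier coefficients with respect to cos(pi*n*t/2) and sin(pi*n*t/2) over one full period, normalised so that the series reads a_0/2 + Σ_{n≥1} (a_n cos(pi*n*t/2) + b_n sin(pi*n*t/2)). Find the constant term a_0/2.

a_0 = 1/2 ∫_{-2}^{2} h(t) dt = 1/2 · (40/3) = 20/3.
So the constant term a_0/2 = 10/3.

10/3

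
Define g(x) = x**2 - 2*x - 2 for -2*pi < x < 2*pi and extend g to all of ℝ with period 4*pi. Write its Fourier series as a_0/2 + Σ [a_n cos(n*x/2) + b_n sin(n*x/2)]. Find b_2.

4

b_2 = (1/(2*pi)) ∫_{-2*pi}^{2*pi} g(x) sin(x) dx.
Integrating by parts twice (tabular method), an antiderivative of (x**2 - 2*x - 2) sin(x) is -x**2*cos(x) + 2*x*sin(x) + 2*x*cos(x) - 2*sin(x) + 4*cos(x); evaluating from -2*pi to 2*pi: ∫_{-2*pi}^{2*pi} (x**2 - 2*x - 2) sin(x) dx = (-4*pi**2 + 4 + 4*pi) - (-4*pi**2 - 4*pi + 4) = 8*pi.
Hence b_2 = (1/(2*pi))·(8*pi) = 4.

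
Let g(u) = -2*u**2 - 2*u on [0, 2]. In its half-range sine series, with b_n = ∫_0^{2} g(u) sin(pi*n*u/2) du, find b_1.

b_1 = ∫_0^{2} (-2*u**2 - 2*u) sin(pi*u/2) du.
Integrating by parts twice (tabular method), an antiderivative of (-2*u**2 - 2*u) sin(pi*u/2) is 4*u**2*cos(pi*u/2)/pi - 16*u*sin(pi*u/2)/pi**2 + 4*u*cos(pi*u/2)/pi - 8*sin(pi*u/2)/pi**2 - 32*cos(pi*u/2)/pi**3; evaluating from 0 to 2: ∫_{0}^{2} (-2*u**2 - 2*u) sin(pi*u/2) du = (-24/pi + 32/pi**3) - (-32/pi**3) = -24/pi + 64/pi**3.
Hence b_1 = -24/pi + 64/pi**3.

-24/pi + 64/pi**3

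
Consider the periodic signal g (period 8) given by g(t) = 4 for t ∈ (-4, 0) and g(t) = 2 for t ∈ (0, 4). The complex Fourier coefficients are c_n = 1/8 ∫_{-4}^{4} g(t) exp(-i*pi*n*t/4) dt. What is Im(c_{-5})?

Since g is real-valued, Im(c_{-5}) = -1/8 ∫_{-4}^{4} g(t) sin(-5*pi*t/4) dt = b_{5}/2.
Split the integral at the breakpoints.
Directly, an antiderivative of (4) sin(-5*pi*t/4) is 16*cos(5*pi*t/4)/(5*pi); evaluating from -4 to 0: ∫_{-4}^{0} (4) sin(-5*pi*t/4) dt = (16/(5*pi)) - (-16/(5*pi)) = 32/(5*pi).
Directly, an antiderivative of (2) sin(-5*pi*t/4) is 8*cos(5*pi*t/4)/(5*pi); evaluating from 0 to 4: ∫_{0}^{4} (2) sin(-5*pi*t/4) dt = (-8/(5*pi)) - (8/(5*pi)) = -16/(5*pi).
So ∫_{-4}^{4} g(t) sin(-5*pi*t/4) dt = 16/(5*pi).
Hence Im(c_{-5}) = (-1/8)·(16/(5*pi)) = -2/(5*pi).

-2/(5*pi)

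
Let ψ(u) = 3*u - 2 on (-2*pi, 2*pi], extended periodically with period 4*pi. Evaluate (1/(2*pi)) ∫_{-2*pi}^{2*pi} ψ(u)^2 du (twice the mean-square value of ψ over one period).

(1/(2*pi)) ∫_{-2*pi}^{2*pi} ψ(u)^2 du = (1/(2*pi)) · (16*pi + 48*pi**3) = 8 + 24*pi**2.

8 + 24*pi**2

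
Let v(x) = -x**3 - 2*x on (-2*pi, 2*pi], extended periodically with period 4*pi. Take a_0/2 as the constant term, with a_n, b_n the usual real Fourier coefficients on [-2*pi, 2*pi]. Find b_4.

1/2 + 4*pi**2

b_4 = (1/(2*pi)) ∫_{-2*pi}^{2*pi} v(x) sin(2*x) dx.
v is odd and sin(2*x) is odd, so the integrand is even and b_4 = 1/pi ∫_0^{2*pi} v(x) sin(2*x) dx.
Integrating by parts three times (tabular method), an antiderivative of (-x**3 - 2*x) sin(2*x) is x**3*cos(2*x)/2 - 3*x**2*sin(2*x)/4 + x*cos(2*x)/4 - sin(2*x)/8; evaluating from 0 to 2*pi: ∫_{0}^{2*pi} (-x**3 - 2*x) sin(2*x) dx = (pi/2 + 4*pi**3) - (0) = pi/2 + 4*pi**3.
Hence b_4 = (1/pi)·(pi/2 + 4*pi**3) = 1/2 + 4*pi**2.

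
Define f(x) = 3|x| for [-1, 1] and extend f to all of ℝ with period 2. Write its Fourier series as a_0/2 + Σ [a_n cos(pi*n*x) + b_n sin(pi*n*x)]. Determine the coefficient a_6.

0

a_6 = ∫_{-1}^{1} f(x) cos(6*pi*x) dx.
f is even and cos(6*pi*x) is even, so the integrand is even and a_6 = 2 ∫_0^{1} f(x) cos(6*pi*x) dx.
Integrating by parts (boundary term plus one more integral), an antiderivative of (3*x) cos(6*pi*x) is x*sin(6*pi*x)/(2*pi) + cos(6*pi*x)/(12*pi**2); evaluating from 0 to 1: ∫_{0}^{1} (3*x) cos(6*pi*x) dx = (1/(12*pi**2)) - (1/(12*pi**2)) = 0.
Hence a_6 = 2·(0) = 0.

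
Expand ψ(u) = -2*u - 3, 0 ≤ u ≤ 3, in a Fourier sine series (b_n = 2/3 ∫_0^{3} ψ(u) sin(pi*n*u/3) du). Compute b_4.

3/pi

b_4 = 2/3 ∫_0^{3} (-2*u - 3) sin(4*pi*u/3) du.
Integrating by parts (boundary term plus one more integral), an antiderivative of (-2*u - 3) sin(4*pi*u/3) is 3*u*cos(4*pi*u/3)/(2*pi) - 9*sin(4*pi*u/3)/(8*pi**2) + 9*cos(4*pi*u/3)/(4*pi); evaluating from 0 to 3: ∫_{0}^{3} (-2*u - 3) sin(4*pi*u/3) du = (27/(4*pi)) - (9/(4*pi)) = 9/(2*pi).
Hence b_4 = (2/3)·(9/(2*pi)) = 3/pi.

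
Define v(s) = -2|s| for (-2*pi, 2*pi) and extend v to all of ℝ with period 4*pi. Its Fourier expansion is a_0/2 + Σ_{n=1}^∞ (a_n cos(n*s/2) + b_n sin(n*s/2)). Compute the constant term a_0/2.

-2*pi

a_0 = (1/(2*pi)) ∫_{-2*pi}^{2*pi} v(s) ds = (1/(2*pi)) · (-8*pi**2) = -4*pi.
So the constant term a_0/2 = -2*pi.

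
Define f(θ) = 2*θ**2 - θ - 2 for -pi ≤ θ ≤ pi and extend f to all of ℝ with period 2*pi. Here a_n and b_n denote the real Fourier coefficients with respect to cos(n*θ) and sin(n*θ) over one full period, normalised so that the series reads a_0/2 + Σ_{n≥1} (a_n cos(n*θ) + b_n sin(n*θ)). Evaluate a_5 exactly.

a_5 = 1/pi ∫_{-pi}^{pi} f(θ) cos(5*θ) dθ.
Integrating by parts twice (tabular method), an antiderivative of (2*θ**2 - θ - 2) cos(5*θ) is 2*θ**2*sin(5*θ)/5 - θ*sin(5*θ)/5 + 4*θ*cos(5*θ)/25 - 54*sin(5*θ)/125 - cos(5*θ)/25; evaluating from -pi to pi: ∫_{-pi}^{pi} (2*θ**2 - θ - 2) cos(5*θ) dθ = (1/25 - 4*pi/25) - (1/25 + 4*pi/25) = -8*pi/25.
Hence a_5 = (1/pi)·(-8*pi/25) = -8/25.

-8/25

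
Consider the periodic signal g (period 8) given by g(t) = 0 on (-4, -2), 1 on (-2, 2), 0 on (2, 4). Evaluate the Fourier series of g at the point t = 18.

t = 18 differs from t = 2 by 2 full period(s), and the series is 8-periodic.
At t = 2 the one-sided limits are g(2^-) = 1 and g(2^+) = 0.
By Dirichlet's theorem the series converges to their average, [(1) + (0)]/2 = 1/2.

1/2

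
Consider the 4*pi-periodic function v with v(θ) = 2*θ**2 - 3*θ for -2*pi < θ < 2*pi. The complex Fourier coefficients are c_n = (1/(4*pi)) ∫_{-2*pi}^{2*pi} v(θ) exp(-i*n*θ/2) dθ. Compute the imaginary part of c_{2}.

-3

Since v is real-valued, Im(c_{2}) = -(1/(4*pi)) ∫_{-2*pi}^{2*pi} v(θ) sin(θ) dθ = -b_{2}/2.
Integrating by parts twice (tabular method), an antiderivative of (2*θ**2 - 3*θ) sin(θ) is -2*θ**2*cos(θ) + 4*θ*sin(θ) + 3*θ*cos(θ) - 3*sin(θ) + 4*cos(θ); evaluating from -2*pi to 2*pi: ∫_{-2*pi}^{2*pi} (2*θ**2 - 3*θ) sin(θ) dθ = (-8*pi**2 + 4 + 6*pi) - (-8*pi**2 - 6*pi + 4) = 12*pi.
Hence Im(c_{2}) = (-1/(4*pi))·(12*pi) = -3.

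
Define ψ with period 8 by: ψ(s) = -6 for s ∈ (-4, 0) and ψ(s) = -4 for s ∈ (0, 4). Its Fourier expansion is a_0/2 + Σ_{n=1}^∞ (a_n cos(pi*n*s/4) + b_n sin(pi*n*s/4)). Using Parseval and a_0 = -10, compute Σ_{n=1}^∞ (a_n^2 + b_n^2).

2

Parseval: a_0^2/2 + Σ_{n≥1} (a_n^2+b_n^2) = 1/4 ∫_{-4}^{4} ψ(s)^2 ds = 52.
Subtract a_0^2/2 = 50: Σ (a_n^2+b_n^2) = 2.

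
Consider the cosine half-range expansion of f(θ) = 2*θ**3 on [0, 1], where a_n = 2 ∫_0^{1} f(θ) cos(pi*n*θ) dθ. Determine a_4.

a_4 = 2 ∫_0^{1} (2*θ**3) cos(4*pi*θ) dθ.
Integrating by parts three times (tabular method), an antiderivative of (2*θ**3) cos(4*pi*θ) is θ**3*sin(4*pi*θ)/(2*pi) + 3*θ**2*cos(4*pi*θ)/(8*pi**2) - 3*θ*sin(4*pi*θ)/(16*pi**3) - 3*cos(4*pi*θ)/(64*pi**4); evaluating from 0 to 1: ∫_{0}^{1} (2*θ**3) cos(4*pi*θ) dθ = (3*(-1 + 8*pi**2)/(64*pi**4)) - (-3/(64*pi**4)) = 3/(8*pi**2).
Hence a_4 = 2·(3/(8*pi**2)) = 3/(4*pi**2).

3/(4*pi**2)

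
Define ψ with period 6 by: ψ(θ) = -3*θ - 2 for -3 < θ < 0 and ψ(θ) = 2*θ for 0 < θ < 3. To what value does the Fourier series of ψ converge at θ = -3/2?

ψ is continuous at θ = -3/2 with value 5/2, so the series converges to 5/2 there.

5/2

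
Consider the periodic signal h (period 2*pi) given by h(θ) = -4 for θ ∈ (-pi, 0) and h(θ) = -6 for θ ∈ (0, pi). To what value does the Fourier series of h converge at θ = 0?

At θ = 0 the one-sided limits are h(0^-) = -4 and h(0^+) = -6.
By Dirichlet's theorem the series converges to their average, [(-4) + (-6)]/2 = -5.

-5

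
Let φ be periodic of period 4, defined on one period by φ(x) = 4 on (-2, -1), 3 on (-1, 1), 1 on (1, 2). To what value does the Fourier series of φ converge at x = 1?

2

At x = 1 the one-sided limits are φ(1^-) = 3 and φ(1^+) = 1.
By Dirichlet's theorem the series converges to their average, [(3) + (1)]/2 = 2.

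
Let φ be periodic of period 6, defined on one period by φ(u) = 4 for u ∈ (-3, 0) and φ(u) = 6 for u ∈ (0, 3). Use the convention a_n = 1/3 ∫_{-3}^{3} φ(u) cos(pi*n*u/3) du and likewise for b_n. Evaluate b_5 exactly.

4/(5*pi)

b_5 = 1/3 ∫_{-3}^{3} φ(u) sin(5*pi*u/3) du.
Split the integral at the breakpoints.
Directly, an antiderivative of (4) sin(5*pi*u/3) is -12*cos(5*pi*u/3)/(5*pi); evaluating from -3 to 0: ∫_{-3}^{0} (4) sin(5*pi*u/3) du = (-12/(5*pi)) - (12/(5*pi)) = -24/(5*pi).
Directly, an antiderivative of (6) sin(5*pi*u/3) is -18*cos(5*pi*u/3)/(5*pi); evaluating from 0 to 3: ∫_{0}^{3} (6) sin(5*pi*u/3) du = (18/(5*pi)) - (-18/(5*pi)) = 36/(5*pi).
Summing the pieces and multiplying by (1/3) gives b_5 = 4/(5*pi).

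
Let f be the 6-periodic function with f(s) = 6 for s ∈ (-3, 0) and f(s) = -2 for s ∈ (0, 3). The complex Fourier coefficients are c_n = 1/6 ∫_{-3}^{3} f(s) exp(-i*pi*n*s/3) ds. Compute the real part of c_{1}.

Since f is real-valued, Re(c_{1}) = 1/6 ∫_{-3}^{3} f(s) cos(pi*s/3) ds = a_{1}/2.
Split the integral at the breakpoints.
Directly, an antiderivative of (6) cos(pi*s/3) is 18*sin(pi*s/3)/pi; evaluating from -3 to 0: ∫_{-3}^{0} (6) cos(pi*s/3) ds = (0) - (0) = 0.
Directly, an antiderivative of (-2) cos(pi*s/3) is -6*sin(pi*s/3)/pi; evaluating from 0 to 3: ∫_{0}^{3} (-2) cos(pi*s/3) ds = (0) - (0) = 0.
So ∫_{-3}^{3} f(s) cos(pi*s/3) ds = 0.
Hence Re(c_{1}) = (1/6)·(0) = 0.

0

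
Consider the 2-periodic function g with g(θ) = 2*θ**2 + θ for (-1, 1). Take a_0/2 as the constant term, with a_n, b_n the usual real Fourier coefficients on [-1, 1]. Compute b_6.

-1/(3*pi)

b_6 = ∫_{-1}^{1} g(θ) sin(6*pi*θ) dθ.
Integrating by parts twice (tabular method), an antiderivative of (2*θ**2 + θ) sin(6*pi*θ) is -θ**2*cos(6*pi*θ)/(3*pi) + θ*sin(6*pi*θ)/(9*pi**2) - θ*cos(6*pi*θ)/(6*pi) + sin(6*pi*θ)/(36*pi**2) + cos(6*pi*θ)/(54*pi**3); evaluating from -1 to 1: ∫_{-1}^{1} (2*θ**2 + θ) sin(6*pi*θ) dθ = ((1 - 27*pi**2)/(54*pi**3)) - ((1 - 9*pi**2)/(54*pi**3)) = -1/(3*pi).
Hence b_6 = -1/(3*pi).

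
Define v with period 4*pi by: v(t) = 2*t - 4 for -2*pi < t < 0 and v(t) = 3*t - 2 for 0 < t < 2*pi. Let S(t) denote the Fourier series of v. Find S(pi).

v is continuous at t = pi with value -2 + 3*pi, so the series converges to -2 + 3*pi there.

-2 + 3*pi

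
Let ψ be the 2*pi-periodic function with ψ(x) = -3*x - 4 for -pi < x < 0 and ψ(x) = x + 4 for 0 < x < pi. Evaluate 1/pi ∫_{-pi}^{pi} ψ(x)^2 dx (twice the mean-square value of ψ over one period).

-8*pi + 32 + 10*pi**2/3

1/pi ∫_{-pi}^{pi} ψ(x)^2 dx = 1/pi · (2*pi*(-12*pi + 48 + 5*pi**2)/3) = -8*pi + 32 + 10*pi**2/3.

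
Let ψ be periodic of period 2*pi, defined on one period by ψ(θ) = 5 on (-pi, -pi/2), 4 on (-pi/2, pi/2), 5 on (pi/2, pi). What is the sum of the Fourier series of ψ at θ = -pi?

5

ψ is continuous at θ = -pi with value 5, so the series converges to 5 there.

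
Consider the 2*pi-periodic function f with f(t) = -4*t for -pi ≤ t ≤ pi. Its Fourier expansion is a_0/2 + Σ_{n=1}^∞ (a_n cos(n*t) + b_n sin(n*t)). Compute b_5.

b_5 = 1/pi ∫_{-pi}^{pi} f(t) sin(5*t) dt.
f is odd and sin(5*t) is odd, so the integrand is even and b_5 = 2/pi ∫_0^{pi} f(t) sin(5*t) dt.
Integrating by parts (boundary term plus one more integral), an antiderivative of (-4*t) sin(5*t) is 4*t*cos(5*t)/5 - 4*sin(5*t)/25; evaluating from 0 to pi: ∫_{0}^{pi} (-4*t) sin(5*t) dt = (-4*pi/5) - (0) = -4*pi/5.
Hence b_5 = (2/pi)·(-4*pi/5) = -8/5.

-8/5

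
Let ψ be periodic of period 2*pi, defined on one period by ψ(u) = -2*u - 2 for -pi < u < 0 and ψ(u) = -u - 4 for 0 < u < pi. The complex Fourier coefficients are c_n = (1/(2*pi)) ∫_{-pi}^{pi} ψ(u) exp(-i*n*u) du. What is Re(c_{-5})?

-1/(25*pi)

Since ψ is real-valued, Re(c_{-5}) = (1/(2*pi)) ∫_{-pi}^{pi} ψ(u) cos(-5*u) du = a_{5}/2.
Split the integral at the breakpoints.
Integrating by parts (boundary term plus one more integral), an antiderivative of (-2*u - 2) cos(-5*u) is -2*u*sin(5*u)/5 - 2*sin(5*u)/5 - 2*cos(5*u)/25; evaluating from -pi to 0: ∫_{-pi}^{0} (-2*u - 2) cos(-5*u) du = (-2/25) - (2/25) = -4/25.
Integrating by parts (boundary term plus one more integral), an antiderivative of (-u - 4) cos(-5*u) is -u*sin(5*u)/5 - 4*sin(5*u)/5 - cos(5*u)/25; evaluating from 0 to pi: ∫_{0}^{pi} (-u - 4) cos(-5*u) du = (1/25) - (-1/25) = 2/25.
So ∫_{-pi}^{pi} ψ(u) cos(-5*u) du = -2/25.
Hence Re(c_{-5}) = (1/(2*pi))·(-2/25) = -1/(25*pi).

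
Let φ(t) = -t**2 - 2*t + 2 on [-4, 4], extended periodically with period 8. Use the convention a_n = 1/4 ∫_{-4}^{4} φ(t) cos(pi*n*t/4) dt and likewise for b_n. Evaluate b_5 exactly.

-16/(5*pi)

b_5 = 1/4 ∫_{-4}^{4} φ(t) sin(5*pi*t/4) dt.
Integrating by parts twice (tabular method), an antiderivative of (-t**2 - 2*t + 2) sin(5*pi*t/4) is 4*t**2*cos(5*pi*t/4)/(5*pi) - 32*t*sin(5*pi*t/4)/(25*pi**2) + 8*t*cos(5*pi*t/4)/(5*pi) - 32*sin(5*pi*t/4)/(25*pi**2) - 8*cos(5*pi*t/4)/(5*pi) - 128*cos(5*pi*t/4)/(125*pi**3); evaluating from -4 to 4: ∫_{-4}^{4} (-t**2 - 2*t + 2) sin(5*pi*t/4) dt = (8*(16 - 275*pi**2)/(125*pi**3)) - (8*(16 - 75*pi**2)/(125*pi**3)) = -64/(5*pi).
Hence b_5 = (1/4)·(-64/(5*pi)) = -16/(5*pi).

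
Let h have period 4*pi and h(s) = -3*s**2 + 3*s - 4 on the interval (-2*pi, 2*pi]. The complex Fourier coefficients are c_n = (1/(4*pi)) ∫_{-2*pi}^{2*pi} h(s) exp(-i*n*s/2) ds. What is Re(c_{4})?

Since h is real-valued, Re(c_{4}) = (1/(4*pi)) ∫_{-2*pi}^{2*pi} h(s) cos(2*s) ds = a_{4}/2.
Integrating by parts twice (tabular method), an antiderivative of (-3*s**2 + 3*s - 4) cos(2*s) is -3*s**2*sin(2*s)/2 + 3*s*sin(2*s)/2 - 3*s*cos(2*s)/2 - 5*sin(2*s)/4 + 3*cos(2*s)/4; evaluating from -2*pi to 2*pi: ∫_{-2*pi}^{2*pi} (-3*s**2 + 3*s - 4) cos(2*s) ds = (3/4 - 3*pi) - (3/4 + 3*pi) = -6*pi.
Hence Re(c_{4}) = (1/(4*pi))·(-6*pi) = -3/2.

-3/2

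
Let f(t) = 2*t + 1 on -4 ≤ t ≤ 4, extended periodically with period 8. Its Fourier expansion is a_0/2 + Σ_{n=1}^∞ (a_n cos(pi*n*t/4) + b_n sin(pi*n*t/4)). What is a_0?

2

a_0 = 1/4 ∫_{-4}^{4} f(t) dt = 1/4 · (8) = 2.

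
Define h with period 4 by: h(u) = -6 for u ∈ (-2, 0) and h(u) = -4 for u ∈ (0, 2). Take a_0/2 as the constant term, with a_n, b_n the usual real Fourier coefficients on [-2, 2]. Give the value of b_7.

b_7 = 1/2 ∫_{-2}^{2} h(u) sin(7*pi*u/2) du.
Split the integral at the breakpoints.
Directly, an antiderivative of (-6) sin(7*pi*u/2) is 12*cos(7*pi*u/2)/(7*pi); evaluating from -2 to 0: ∫_{-2}^{0} (-6) sin(7*pi*u/2) du = (12/(7*pi)) - (-12/(7*pi)) = 24/(7*pi).
Directly, an antiderivative of (-4) sin(7*pi*u/2) is 8*cos(7*pi*u/2)/(7*pi); evaluating from 0 to 2: ∫_{0}^{2} (-4) sin(7*pi*u/2) du = (-8/(7*pi)) - (8/(7*pi)) = -16/(7*pi).
Summing the pieces and multiplying by (1/2) gives b_7 = 4/(7*pi).

4/(7*pi)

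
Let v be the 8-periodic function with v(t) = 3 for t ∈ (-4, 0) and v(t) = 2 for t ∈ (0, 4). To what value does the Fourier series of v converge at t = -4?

5/2

At t = -4 the one-sided limits are v(-4^-) = 2 and v(-4^+) = 3.
By Dirichlet's theorem the series converges to their average, [(2) + (3)]/2 = 5/2.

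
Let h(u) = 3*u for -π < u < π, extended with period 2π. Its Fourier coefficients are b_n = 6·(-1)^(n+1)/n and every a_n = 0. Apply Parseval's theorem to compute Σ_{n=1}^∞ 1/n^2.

pi**2/6

Parseval: Σ b_n^2 = (1/π) ∫_{-π}^{π} h(u)^2 du = 6*pi**2.
Σ b_n^2 = Σ 36/n^2, so Σ 1/n^2 = (6*pi**2)/36 = pi**2/6.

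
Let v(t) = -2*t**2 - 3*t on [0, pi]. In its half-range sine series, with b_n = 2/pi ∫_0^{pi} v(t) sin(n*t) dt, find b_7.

b_7 = 2/pi ∫_0^{pi} (-2*t**2 - 3*t) sin(7*t) dt.
Integrating by parts twice (tabular method), an antiderivative of (-2*t**2 - 3*t) sin(7*t) is 2*t**2*cos(7*t)/7 - 4*t*sin(7*t)/49 + 3*t*cos(7*t)/7 - 3*sin(7*t)/49 - 4*cos(7*t)/343; evaluating from 0 to pi: ∫_{0}^{pi} (-2*t**2 - 3*t) sin(7*t) dt = (-2*pi**2/7 - 3*pi/7 + 4/343) - (-4/343) = -2*pi**2/7 - 3*pi/7 + 8/343.
Hence b_7 = (2/pi)·(-2*pi**2/7 - 3*pi/7 + 8/343) = 2*(-98*pi**2 - 147*pi + 8)/(343*pi).

2*(-98*pi**2 - 147*pi + 8)/(343*pi)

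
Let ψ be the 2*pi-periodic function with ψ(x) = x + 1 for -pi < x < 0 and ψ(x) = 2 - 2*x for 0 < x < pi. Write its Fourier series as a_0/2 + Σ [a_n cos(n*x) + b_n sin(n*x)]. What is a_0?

3 - 3*pi/2

a_0 = 1/pi ∫_{-pi}^{pi} ψ(x) dx = 1/pi · (3*pi*(2 - pi)/2) = 3 - 3*pi/2.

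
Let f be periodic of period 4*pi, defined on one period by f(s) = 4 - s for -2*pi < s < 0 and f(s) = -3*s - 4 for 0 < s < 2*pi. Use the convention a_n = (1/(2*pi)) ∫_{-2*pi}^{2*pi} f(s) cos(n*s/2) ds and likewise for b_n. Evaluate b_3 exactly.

8*(-pi - 2)/(3*pi)

b_3 = (1/(2*pi)) ∫_{-2*pi}^{2*pi} f(s) sin(3*s/2) ds.
Split the integral at the breakpoints.
Integrating by parts (boundary term plus one more integral), an antiderivative of (4 - s) sin(3*s/2) is 2*s*cos(3*s/2)/3 - 4*sin(3*s/2)/9 - 8*cos(3*s/2)/3; evaluating from -2*pi to 0: ∫_{-2*pi}^{0} (4 - s) sin(3*s/2) ds = (-8/3) - (8/3 + 4*pi/3) = -16/3 - 4*pi/3.
Integrating by parts (boundary term plus one more integral), an antiderivative of (-3*s - 4) sin(3*s/2) is 2*s*cos(3*s/2) - 4*sin(3*s/2)/3 + 8*cos(3*s/2)/3; evaluating from 0 to 2*pi: ∫_{0}^{2*pi} (-3*s - 4) sin(3*s/2) ds = (-4*pi - 8/3) - (8/3) = -4*pi - 16/3.
Summing the pieces and multiplying by (1/(2*pi)) gives b_3 = 8*(-pi - 2)/(3*pi).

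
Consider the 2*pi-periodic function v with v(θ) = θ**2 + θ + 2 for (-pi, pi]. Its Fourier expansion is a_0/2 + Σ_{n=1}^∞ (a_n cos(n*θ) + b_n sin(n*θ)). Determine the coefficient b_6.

-1/3

b_6 = 1/pi ∫_{-pi}^{pi} v(θ) sin(6*θ) dθ.
Integrating by parts twice (tabular method), an antiderivative of (θ**2 + θ + 2) sin(6*θ) is -θ**2*cos(6*θ)/6 + θ*sin(6*θ)/18 - θ*cos(6*θ)/6 + sin(6*θ)/36 - 35*cos(6*θ)/108; evaluating from -pi to pi: ∫_{-pi}^{pi} (θ**2 + θ + 2) sin(6*θ) dθ = (-pi**2/6 - pi/6 - 35/108) - (-pi**2/6 - 35/108 + pi/6) = -pi/3.
Hence b_6 = (1/pi)·(-pi/3) = -1/3.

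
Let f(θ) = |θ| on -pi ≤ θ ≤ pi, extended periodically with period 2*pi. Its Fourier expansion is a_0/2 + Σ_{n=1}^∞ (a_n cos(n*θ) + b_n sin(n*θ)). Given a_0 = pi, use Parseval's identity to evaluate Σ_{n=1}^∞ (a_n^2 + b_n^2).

Parseval: a_0^2/2 + Σ_{n≥1} (a_n^2+b_n^2) = 1/pi ∫_{-pi}^{pi} f(θ)^2 dθ = 2*pi**2/3.
Subtract a_0^2/2 = pi**2/2: Σ (a_n^2+b_n^2) = pi**2/6.

pi**2/6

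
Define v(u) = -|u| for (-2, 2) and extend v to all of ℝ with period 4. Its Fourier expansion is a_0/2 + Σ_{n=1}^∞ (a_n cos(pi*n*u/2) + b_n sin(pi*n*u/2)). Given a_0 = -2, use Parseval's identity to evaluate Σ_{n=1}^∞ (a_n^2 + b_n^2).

Parseval: a_0^2/2 + Σ_{n≥1} (a_n^2+b_n^2) = 1/2 ∫_{-2}^{2} v(u)^2 du = 8/3.
Subtract a_0^2/2 = 2: Σ (a_n^2+b_n^2) = 2/3.

2/3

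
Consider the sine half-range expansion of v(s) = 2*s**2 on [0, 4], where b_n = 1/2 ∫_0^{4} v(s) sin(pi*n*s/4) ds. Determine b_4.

-16/pi

b_4 = 1/2 ∫_0^{4} (2*s**2) sin(pi*s) ds.
Integrating by parts twice (tabular method), an antiderivative of (2*s**2) sin(pi*s) is -2*s**2*cos(pi*s)/pi + 4*s*sin(pi*s)/pi**2 + 4*cos(pi*s)/pi**3; evaluating from 0 to 4: ∫_{0}^{4} (2*s**2) sin(pi*s) ds = (-32/pi + 4/pi**3) - (4/pi**3) = -32/pi.
Hence b_4 = (1/2)·(-32/pi) = -16/pi.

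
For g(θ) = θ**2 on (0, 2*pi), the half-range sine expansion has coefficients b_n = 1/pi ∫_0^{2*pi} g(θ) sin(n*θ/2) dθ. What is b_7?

8*(-4 + 49*pi**2)/(343*pi)

b_7 = 1/pi ∫_0^{2*pi} (θ**2) sin(7*θ/2) dθ.
Integrating by parts twice (tabular method), an antiderivative of (θ**2) sin(7*θ/2) is -2*θ**2*cos(7*θ/2)/7 + 8*θ*sin(7*θ/2)/49 + 16*cos(7*θ/2)/343; evaluating from 0 to 2*pi: ∫_{0}^{2*pi} (θ**2) sin(7*θ/2) dθ = (-16/343 + 8*pi**2/7) - (16/343) = -32/343 + 8*pi**2/7.
Hence b_7 = (1/pi)·(-32/343 + 8*pi**2/7) = 8*(-4 + 49*pi**2)/(343*pi).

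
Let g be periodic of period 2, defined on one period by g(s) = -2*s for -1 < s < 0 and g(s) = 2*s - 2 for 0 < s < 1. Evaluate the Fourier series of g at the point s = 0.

At s = 0 the one-sided limits are g(0^-) = 0 and g(0^+) = -2.
By Dirichlet's theorem the series converges to their average, [(0) + (-2)]/2 = -1.

-1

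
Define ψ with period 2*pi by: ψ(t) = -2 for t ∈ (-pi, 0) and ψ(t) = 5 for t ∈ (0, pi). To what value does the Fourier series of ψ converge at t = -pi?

At t = -pi the one-sided limits are ψ(-pi^-) = 5 and ψ(-pi^+) = -2.
By Dirichlet's theorem the series converges to their average, [(5) + (-2)]/2 = 3/2.

3/2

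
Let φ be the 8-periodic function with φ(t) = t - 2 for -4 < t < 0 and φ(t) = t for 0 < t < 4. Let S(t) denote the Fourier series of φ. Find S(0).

-1

At t = 0 the one-sided limits are φ(0^-) = -2 and φ(0^+) = 0.
By Dirichlet's theorem the series converges to their average, [(-2) + (0)]/2 = -1.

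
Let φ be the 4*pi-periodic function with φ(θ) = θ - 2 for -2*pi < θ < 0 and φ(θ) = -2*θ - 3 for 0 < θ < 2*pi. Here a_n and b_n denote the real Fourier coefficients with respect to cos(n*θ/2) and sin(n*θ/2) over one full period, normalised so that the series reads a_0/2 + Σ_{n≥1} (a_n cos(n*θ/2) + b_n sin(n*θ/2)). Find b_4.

1/2

b_4 = (1/(2*pi)) ∫_{-2*pi}^{2*pi} φ(θ) sin(2*θ) dθ.
Split the integral at the breakpoints.
Integrating by parts (boundary term plus one more integral), an antiderivative of (θ - 2) sin(2*θ) is -θ*cos(2*θ)/2 + sin(2*θ)/4 + cos(2*θ); evaluating from -2*pi to 0: ∫_{-2*pi}^{0} (θ - 2) sin(2*θ) dθ = (1) - (1 + pi) = -pi.
Integrating by parts (boundary term plus one more integral), an antiderivative of (-2*θ - 3) sin(2*θ) is θ*cos(2*θ) - sin(2*θ)/2 + 3*cos(2*θ)/2; evaluating from 0 to 2*pi: ∫_{0}^{2*pi} (-2*θ - 3) sin(2*θ) dθ = (3/2 + 2*pi) - (3/2) = 2*pi.
Summing the pieces and multiplying by (1/(2*pi)) gives b_4 = 1/2.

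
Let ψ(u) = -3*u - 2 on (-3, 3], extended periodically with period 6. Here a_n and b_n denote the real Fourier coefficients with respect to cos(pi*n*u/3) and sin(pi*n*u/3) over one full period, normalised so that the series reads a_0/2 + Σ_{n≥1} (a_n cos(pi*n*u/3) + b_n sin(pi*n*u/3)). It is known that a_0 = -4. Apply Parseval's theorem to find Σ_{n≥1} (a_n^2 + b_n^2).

54

Parseval: a_0^2/2 + Σ_{n≥1} (a_n^2+b_n^2) = 1/3 ∫_{-3}^{3} ψ(u)^2 du = 62.
Subtract a_0^2/2 = 8: Σ (a_n^2+b_n^2) = 54.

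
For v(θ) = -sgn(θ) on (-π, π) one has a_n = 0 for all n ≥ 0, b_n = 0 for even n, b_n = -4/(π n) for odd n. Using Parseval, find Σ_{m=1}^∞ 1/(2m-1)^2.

pi**2/8

Parseval: Σ b_n^2 = (1/π) ∫_{-π}^{π} v(θ)^2 dθ = 2.
Only odd n contribute, with b_n^2 = 16/(π^2 n^2), so Σ_{m≥1} 1/(2m-1)^2 = π^2·(2)/16 = pi**2/8.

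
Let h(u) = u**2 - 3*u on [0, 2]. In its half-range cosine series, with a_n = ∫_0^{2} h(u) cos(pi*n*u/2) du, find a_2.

a_2 = ∫_0^{2} (u**2 - 3*u) cos(pi*u) du.
Integrating by parts twice (tabular method), an antiderivative of (u**2 - 3*u) cos(pi*u) is u**2*sin(pi*u)/pi - 3*u*sin(pi*u)/pi + 2*u*cos(pi*u)/pi**2 - 2*sin(pi*u)/pi**3 - 3*cos(pi*u)/pi**2; evaluating from 0 to 2: ∫_{0}^{2} (u**2 - 3*u) cos(pi*u) du = (pi**(-2)) - (-3/pi**2) = 4/pi**2.
Hence a_2 = 4/pi**2.

4/pi**2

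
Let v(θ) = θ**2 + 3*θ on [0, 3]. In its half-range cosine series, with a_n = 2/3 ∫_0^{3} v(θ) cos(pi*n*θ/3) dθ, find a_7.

a_7 = 2/3 ∫_0^{3} (θ**2 + 3*θ) cos(7*pi*θ/3) dθ.
Integrating by parts twice (tabular method), an antiderivative of (θ**2 + 3*θ) cos(7*pi*θ/3) is 3*θ**2*sin(7*pi*θ/3)/(7*pi) + 9*θ*sin(7*pi*θ/3)/(7*pi) + 18*θ*cos(7*pi*θ/3)/(49*pi**2) - 54*sin(7*pi*θ/3)/(343*pi**3) + 27*cos(7*pi*θ/3)/(49*pi**2); evaluating from 0 to 3: ∫_{0}^{3} (θ**2 + 3*θ) cos(7*pi*θ/3) dθ = (-81/(49*pi**2)) - (27/(49*pi**2)) = -108/(49*pi**2).
Hence a_7 = (2/3)·(-108/(49*pi**2)) = -72/(49*pi**2).

-72/(49*pi**2)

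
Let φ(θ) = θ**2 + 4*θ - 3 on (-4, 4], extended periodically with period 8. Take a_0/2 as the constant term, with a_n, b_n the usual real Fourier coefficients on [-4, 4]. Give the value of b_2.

b_2 = 1/4 ∫_{-4}^{4} φ(θ) sin(pi*θ/2) dθ.
Integrating by parts twice (tabular method), an antiderivative of (θ**2 + 4*θ - 3) sin(pi*θ/2) is -2*θ**2*cos(pi*θ/2)/pi + 8*θ*sin(pi*θ/2)/pi**2 - 8*θ*cos(pi*θ/2)/pi + 16*sin(pi*θ/2)/pi**2 + 16*cos(pi*θ/2)/pi**3 + 6*cos(pi*θ/2)/pi; evaluating from -4 to 4: ∫_{-4}^{4} (θ**2 + 4*θ - 3) sin(pi*θ/2) dθ = (-58/pi + 16/pi**3) - (16/pi**3 + 6/pi) = -64/pi.
Hence b_2 = (1/4)·(-64/pi) = -16/pi.

-16/pi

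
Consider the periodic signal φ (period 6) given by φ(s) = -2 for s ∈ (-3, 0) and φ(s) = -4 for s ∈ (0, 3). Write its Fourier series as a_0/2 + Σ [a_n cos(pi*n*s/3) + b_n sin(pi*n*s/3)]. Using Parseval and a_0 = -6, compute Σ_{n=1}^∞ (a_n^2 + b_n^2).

Parseval: a_0^2/2 + Σ_{n≥1} (a_n^2+b_n^2) = 1/3 ∫_{-3}^{3} φ(s)^2 ds = 20.
Subtract a_0^2/2 = 18: Σ (a_n^2+b_n^2) = 2.

2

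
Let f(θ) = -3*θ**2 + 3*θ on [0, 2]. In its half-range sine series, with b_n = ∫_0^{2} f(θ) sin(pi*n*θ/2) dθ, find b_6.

2/pi

b_6 = ∫_0^{2} (-3*θ**2 + 3*θ) sin(3*pi*θ) dθ.
Integrating by parts twice (tabular method), an antiderivative of (-3*θ**2 + 3*θ) sin(3*pi*θ) is θ**2*cos(3*pi*θ)/pi - 2*θ*sin(3*pi*θ)/(3*pi**2) - θ*cos(3*pi*θ)/pi + sin(3*pi*θ)/(3*pi**2) - 2*cos(3*pi*θ)/(9*pi**3); evaluating from 0 to 2: ∫_{0}^{2} (-3*θ**2 + 3*θ) sin(3*pi*θ) dθ = (-2/(9*pi**3) + 2/pi) - (-2/(9*pi**3)) = 2/pi.
Hence b_6 = 2/pi.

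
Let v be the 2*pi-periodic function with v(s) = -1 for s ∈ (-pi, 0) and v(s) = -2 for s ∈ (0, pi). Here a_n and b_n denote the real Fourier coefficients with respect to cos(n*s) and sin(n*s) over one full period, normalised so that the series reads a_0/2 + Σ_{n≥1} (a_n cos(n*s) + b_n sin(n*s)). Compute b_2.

b_2 = 1/pi ∫_{-pi}^{pi} v(s) sin(2*s) ds.
Split the integral at the breakpoints.
Directly, an antiderivative of (-1) sin(2*s) is cos(2*s)/2; evaluating from -pi to 0: ∫_{-pi}^{0} (-1) sin(2*s) ds = (1/2) - (1/2) = 0.
Directly, an antiderivative of (-2) sin(2*s) is cos(2*s); evaluating from 0 to pi: ∫_{0}^{pi} (-2) sin(2*s) ds = (1) - (1) = 0.
Summing the pieces and multiplying by (1/pi) gives b_2 = 0.

0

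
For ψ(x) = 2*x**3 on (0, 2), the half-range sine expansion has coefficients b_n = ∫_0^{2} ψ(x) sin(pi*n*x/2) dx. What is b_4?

-8/pi + 3/pi**3

b_4 = ∫_0^{2} (2*x**3) sin(2*pi*x) dx.
Integrating by parts three times (tabular method), an antiderivative of (2*x**3) sin(2*pi*x) is -x**3*cos(2*pi*x)/pi + 3*x**2*sin(2*pi*x)/(2*pi**2) + 3*x*cos(2*pi*x)/(2*pi**3) - 3*sin(2*pi*x)/(4*pi**4); evaluating from 0 to 2: ∫_{0}^{2} (2*x**3) sin(2*pi*x) dx = (-8/pi + 3/pi**3) - (0) = -8/pi + 3/pi**3.
Hence b_4 = -8/pi + 3/pi**3.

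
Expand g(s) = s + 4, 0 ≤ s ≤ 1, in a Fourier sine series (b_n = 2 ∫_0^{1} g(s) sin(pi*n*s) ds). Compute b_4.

-1/(2*pi)

b_4 = 2 ∫_0^{1} (s + 4) sin(4*pi*s) ds.
Integrating by parts (boundary term plus one more integral), an antiderivative of (s + 4) sin(4*pi*s) is -s*cos(4*pi*s)/(4*pi) + sin(4*pi*s)/(16*pi**2) - cos(4*pi*s)/pi; evaluating from 0 to 1: ∫_{0}^{1} (s + 4) sin(4*pi*s) ds = (-5/(4*pi)) - (-1/pi) = -1/(4*pi).
Hence b_4 = 2·(-1/(4*pi)) = -1/(2*pi).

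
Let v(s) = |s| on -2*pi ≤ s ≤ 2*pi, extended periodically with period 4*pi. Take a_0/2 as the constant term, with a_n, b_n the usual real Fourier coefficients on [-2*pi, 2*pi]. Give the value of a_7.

a_7 = (1/(2*pi)) ∫_{-2*pi}^{2*pi} v(s) cos(7*s/2) ds.
v is even and cos(7*s/2) is even, so the integrand is even and a_7 = 1/pi ∫_0^{2*pi} v(s) cos(7*s/2) ds.
Integrating by parts (boundary term plus one more integral), an antiderivative of (s) cos(7*s/2) is 2*s*sin(7*s/2)/7 + 4*cos(7*s/2)/49; evaluating from 0 to 2*pi: ∫_{0}^{2*pi} (s) cos(7*s/2) ds = (-4/49) - (4/49) = -8/49.
Hence a_7 = (1/pi)·(-8/49) = -8/(49*pi).

-8/(49*pi)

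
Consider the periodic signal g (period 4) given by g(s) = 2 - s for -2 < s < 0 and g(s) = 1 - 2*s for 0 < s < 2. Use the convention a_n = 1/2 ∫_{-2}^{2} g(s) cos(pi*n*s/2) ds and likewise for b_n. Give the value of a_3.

4/(9*pi**2)

a_3 = 1/2 ∫_{-2}^{2} g(s) cos(3*pi*s/2) ds.
Split the integral at the breakpoints.
Integrating by parts (boundary term plus one more integral), an antiderivative of (2 - s) cos(3*pi*s/2) is -2*s*sin(3*pi*s/2)/(3*pi) + 4*sin(3*pi*s/2)/(3*pi) - 4*cos(3*pi*s/2)/(9*pi**2); evaluating from -2 to 0: ∫_{-2}^{0} (2 - s) cos(3*pi*s/2) ds = (-4/(9*pi**2)) - (4/(9*pi**2)) = -8/(9*pi**2).
Integrating by parts (boundary term plus one more integral), an antiderivative of (1 - 2*s) cos(3*pi*s/2) is -4*s*sin(3*pi*s/2)/(3*pi) + 2*sin(3*pi*s/2)/(3*pi) - 8*cos(3*pi*s/2)/(9*pi**2); evaluating from 0 to 2: ∫_{0}^{2} (1 - 2*s) cos(3*pi*s/2) ds = (8/(9*pi**2)) - (-8/(9*pi**2)) = 16/(9*pi**2).
Summing the pieces and multiplying by (1/2) gives a_3 = 4/(9*pi**2).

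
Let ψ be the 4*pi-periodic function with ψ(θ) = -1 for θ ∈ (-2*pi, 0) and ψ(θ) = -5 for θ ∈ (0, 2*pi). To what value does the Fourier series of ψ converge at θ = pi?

ψ is continuous at θ = pi with value -5, so the series converges to -5 there.

-5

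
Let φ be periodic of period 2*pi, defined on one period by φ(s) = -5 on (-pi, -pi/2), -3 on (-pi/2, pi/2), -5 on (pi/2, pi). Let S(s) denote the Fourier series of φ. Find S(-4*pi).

s = -4*pi differs from s = 0 by -2 full period(s), and the series is 2*pi-periodic.
φ is continuous at s = 0 with value -3, so the series converges to -3 there.

-3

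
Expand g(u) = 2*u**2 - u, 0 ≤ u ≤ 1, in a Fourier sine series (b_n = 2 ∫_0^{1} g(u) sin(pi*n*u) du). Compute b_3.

2*(-8 + 9*pi**2)/(27*pi**3)

b_3 = 2 ∫_0^{1} (2*u**2 - u) sin(3*pi*u) du.
Integrating by parts twice (tabular method), an antiderivative of (2*u**2 - u) sin(3*pi*u) is -2*u**2*cos(3*pi*u)/(3*pi) + 4*u*sin(3*pi*u)/(9*pi**2) + u*cos(3*pi*u)/(3*pi) - sin(3*pi*u)/(9*pi**2) + 4*cos(3*pi*u)/(27*pi**3); evaluating from 0 to 1: ∫_{0}^{1} (2*u**2 - u) sin(3*pi*u) du = ((-4 + 9*pi**2)/(27*pi**3)) - (4/(27*pi**3)) = (-8 + 9*pi**2)/(27*pi**3).
Hence b_3 = 2·((-8 + 9*pi**2)/(27*pi**3)) = 2*(-8 + 9*pi**2)/(27*pi**3).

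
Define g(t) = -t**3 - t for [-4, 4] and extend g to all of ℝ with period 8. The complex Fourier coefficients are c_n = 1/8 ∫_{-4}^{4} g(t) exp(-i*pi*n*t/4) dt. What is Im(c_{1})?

Since g is real-valued, Im(c_{1}) = -1/8 ∫_{-4}^{4} g(t) sin(pi*t/4) dt = -b_{1}/2.
g is odd and sin(pi*t/4) is odd, so the integrand is even: ∫_{-4}^{4} g(t) sin(pi*t/4) dt = 2∫_0^{4} g(t) sin(pi*t/4) dt.
Integrating by parts three times (tabular method), an antiderivative of (-t**3 - t) sin(pi*t/4) is 4*t**3*cos(pi*t/4)/pi - 48*t**2*sin(pi*t/4)/pi**2 - 384*t*cos(pi*t/4)/pi**3 + 4*t*cos(pi*t/4)/pi - 16*sin(pi*t/4)/pi**2 + 1536*sin(pi*t/4)/pi**4; evaluating from 0 to 4: ∫_{0}^{4} (-t**3 - t) sin(pi*t/4) dt = (-272/pi + 1536/pi**3) - (0) = -272/pi + 1536/pi**3.
So ∫_{-4}^{4} g(t) sin(pi*t/4) dt = -544/pi + 3072/pi**3.
Hence Im(c_{1}) = (-1/8)·(-544/pi + 3072/pi**3) = -384/pi**3 + 68/pi.

-384/pi**3 + 68/pi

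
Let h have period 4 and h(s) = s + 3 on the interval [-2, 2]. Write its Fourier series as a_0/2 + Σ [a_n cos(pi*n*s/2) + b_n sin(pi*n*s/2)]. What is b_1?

b_1 = 1/2 ∫_{-2}^{2} h(s) sin(pi*s/2) ds.
Integrating by parts (boundary term plus one more integral), an antiderivative of (s + 3) sin(pi*s/2) is -2*s*cos(pi*s/2)/pi + 4*sin(pi*s/2)/pi**2 - 6*cos(pi*s/2)/pi; evaluating from -2 to 2: ∫_{-2}^{2} (s + 3) sin(pi*s/2) ds = (10/pi) - (2/pi) = 8/pi.
Hence b_1 = (1/2)·(8/pi) = 4/pi.

4/pi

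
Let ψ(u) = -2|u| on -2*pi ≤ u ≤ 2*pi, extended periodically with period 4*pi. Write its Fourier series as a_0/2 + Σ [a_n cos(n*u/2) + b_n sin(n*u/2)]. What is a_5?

a_5 = (1/(2*pi)) ∫_{-2*pi}^{2*pi} ψ(u) cos(5*u/2) du.
ψ is even and cos(5*u/2) is even, so the integrand is even and a_5 = 1/pi ∫_0^{2*pi} ψ(u) cos(5*u/2) du.
Integrating by parts (boundary term plus one more integral), an antiderivative of (-2*u) cos(5*u/2) is -4*u*sin(5*u/2)/5 - 8*cos(5*u/2)/25; evaluating from 0 to 2*pi: ∫_{0}^{2*pi} (-2*u) cos(5*u/2) du = (8/25) - (-8/25) = 16/25.
Hence a_5 = (1/pi)·(16/25) = 16/(25*pi).

16/(25*pi)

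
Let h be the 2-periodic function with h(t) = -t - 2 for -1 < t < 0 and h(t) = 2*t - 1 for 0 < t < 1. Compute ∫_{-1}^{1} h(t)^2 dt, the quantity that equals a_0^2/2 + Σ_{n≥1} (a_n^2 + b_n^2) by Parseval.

∫_{-1}^{1} h(t)^2 dt = 8/3.

8/3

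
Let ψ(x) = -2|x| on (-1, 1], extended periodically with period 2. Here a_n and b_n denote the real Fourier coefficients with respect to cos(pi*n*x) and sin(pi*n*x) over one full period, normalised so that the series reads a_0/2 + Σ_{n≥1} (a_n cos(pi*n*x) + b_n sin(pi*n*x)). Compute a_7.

8/(49*pi**2)

a_7 = ∫_{-1}^{1} ψ(x) cos(7*pi*x) dx.
ψ is even and cos(7*pi*x) is even, so the integrand is even and a_7 = 2 ∫_0^{1} ψ(x) cos(7*pi*x) dx.
Integrating by parts (boundary term plus one more integral), an antiderivative of (-2*x) cos(7*pi*x) is -2*x*sin(7*pi*x)/(7*pi) - 2*cos(7*pi*x)/(49*pi**2); evaluating from 0 to 1: ∫_{0}^{1} (-2*x) cos(7*pi*x) dx = (2/(49*pi**2)) - (-2/(49*pi**2)) = 4/(49*pi**2).
Hence a_7 = 2·(4/(49*pi**2)) = 8/(49*pi**2).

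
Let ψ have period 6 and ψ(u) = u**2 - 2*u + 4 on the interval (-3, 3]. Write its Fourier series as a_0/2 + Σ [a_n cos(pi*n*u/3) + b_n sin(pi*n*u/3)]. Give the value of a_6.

a_6 = 1/3 ∫_{-3}^{3} ψ(u) cos(2*pi*u) du.
Integrating by parts twice (tabular method), an antiderivative of (u**2 - 2*u + 4) cos(2*pi*u) is u**2*sin(2*pi*u)/(2*pi) - u*sin(2*pi*u)/pi + u*cos(2*pi*u)/(2*pi**2) - sin(2*pi*u)/(4*pi**3) + 2*sin(2*pi*u)/pi - cos(2*pi*u)/(2*pi**2); evaluating from -3 to 3: ∫_{-3}^{3} (u**2 - 2*u + 4) cos(2*pi*u) du = (pi**(-2)) - (-2/pi**2) = 3/pi**2.
Hence a_6 = (1/3)·(3/pi**2) = pi**(-2).

pi**(-2)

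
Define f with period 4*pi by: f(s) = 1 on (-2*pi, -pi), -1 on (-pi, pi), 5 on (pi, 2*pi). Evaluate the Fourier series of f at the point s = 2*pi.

3

s = 2*pi differs from s = -2*pi by 1 full period(s), and the series is 4*pi-periodic.
At s = -2*pi the one-sided limits are f(-2*pi^-) = 5 and f(-2*pi^+) = 1.
By Dirichlet's theorem the series converges to their average, [(5) + (1)]/2 = 3.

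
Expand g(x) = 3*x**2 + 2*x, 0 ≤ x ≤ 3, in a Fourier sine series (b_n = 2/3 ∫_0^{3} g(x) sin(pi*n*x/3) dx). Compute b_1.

-216/pi**3 + 66/pi

b_1 = 2/3 ∫_0^{3} (3*x**2 + 2*x) sin(pi*x/3) dx.
Integrating by parts twice (tabular method), an antiderivative of (3*x**2 + 2*x) sin(pi*x/3) is -9*x**2*cos(pi*x/3)/pi + 54*x*sin(pi*x/3)/pi**2 - 6*x*cos(pi*x/3)/pi + 18*sin(pi*x/3)/pi**2 + 162*cos(pi*x/3)/pi**3; evaluating from 0 to 3: ∫_{0}^{3} (3*x**2 + 2*x) sin(pi*x/3) dx = (-162/pi**3 + 99/pi) - (162/pi**3) = -324/pi**3 + 99/pi.
Hence b_1 = (2/3)·(-324/pi**3 + 99/pi) = -216/pi**3 + 66/pi.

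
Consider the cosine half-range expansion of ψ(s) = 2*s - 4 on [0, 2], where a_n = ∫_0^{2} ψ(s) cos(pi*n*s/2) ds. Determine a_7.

-16/(49*pi**2)

a_7 = ∫_0^{2} (2*s - 4) cos(7*pi*s/2) ds.
Integrating by parts (boundary term plus one more integral), an antiderivative of (2*s - 4) cos(7*pi*s/2) is 4*s*sin(7*pi*s/2)/(7*pi) - 8*sin(7*pi*s/2)/(7*pi) + 8*cos(7*pi*s/2)/(49*pi**2); evaluating from 0 to 2: ∫_{0}^{2} (2*s - 4) cos(7*pi*s/2) ds = (-8/(49*pi**2)) - (8/(49*pi**2)) = -16/(49*pi**2).
Hence a_7 = -16/(49*pi**2).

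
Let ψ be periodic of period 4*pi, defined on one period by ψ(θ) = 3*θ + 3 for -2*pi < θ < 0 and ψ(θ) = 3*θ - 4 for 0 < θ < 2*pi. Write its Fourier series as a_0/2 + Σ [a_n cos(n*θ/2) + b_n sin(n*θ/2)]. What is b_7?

12/7 - 2/pi

b_7 = (1/(2*pi)) ∫_{-2*pi}^{2*pi} ψ(θ) sin(7*θ/2) dθ.
Split the integral at the breakpoints.
Integrating by parts (boundary term plus one more integral), an antiderivative of (3*θ + 3) sin(7*θ/2) is -6*θ*cos(7*θ/2)/7 + 12*sin(7*θ/2)/49 - 6*cos(7*θ/2)/7; evaluating from -2*pi to 0: ∫_{-2*pi}^{0} (3*θ + 3) sin(7*θ/2) dθ = (-6/7) - (6/7 - 12*pi/7) = -12/7 + 12*pi/7.
Integrating by parts (boundary term plus one more integral), an antiderivative of (3*θ - 4) sin(7*θ/2) is -6*θ*cos(7*θ/2)/7 + 12*sin(7*θ/2)/49 + 8*cos(7*θ/2)/7; evaluating from 0 to 2*pi: ∫_{0}^{2*pi} (3*θ - 4) sin(7*θ/2) dθ = (-8/7 + 12*pi/7) - (8/7) = -16/7 + 12*pi/7.
Summing the pieces and multiplying by (1/(2*pi)) gives b_7 = 12/7 - 2/pi.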